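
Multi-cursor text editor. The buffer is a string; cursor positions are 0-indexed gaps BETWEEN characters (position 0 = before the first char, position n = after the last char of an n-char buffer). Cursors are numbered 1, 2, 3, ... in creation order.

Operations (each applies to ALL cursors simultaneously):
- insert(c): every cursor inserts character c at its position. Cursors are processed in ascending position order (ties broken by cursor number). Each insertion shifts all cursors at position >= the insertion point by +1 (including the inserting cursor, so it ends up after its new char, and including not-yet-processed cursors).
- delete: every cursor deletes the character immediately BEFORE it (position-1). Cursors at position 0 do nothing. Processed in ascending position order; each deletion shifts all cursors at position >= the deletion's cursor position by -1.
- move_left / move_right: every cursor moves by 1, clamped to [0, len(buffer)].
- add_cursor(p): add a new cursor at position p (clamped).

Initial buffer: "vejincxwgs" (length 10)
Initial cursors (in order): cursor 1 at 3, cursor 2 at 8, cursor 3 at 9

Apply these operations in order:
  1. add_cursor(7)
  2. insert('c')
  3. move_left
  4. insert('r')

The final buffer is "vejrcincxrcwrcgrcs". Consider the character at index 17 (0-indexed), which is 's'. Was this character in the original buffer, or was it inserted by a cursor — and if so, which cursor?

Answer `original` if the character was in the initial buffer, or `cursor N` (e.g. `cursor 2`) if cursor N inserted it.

After op 1 (add_cursor(7)): buffer="vejincxwgs" (len 10), cursors c1@3 c4@7 c2@8 c3@9, authorship ..........
After op 2 (insert('c')): buffer="vejcincxcwcgcs" (len 14), cursors c1@4 c4@9 c2@11 c3@13, authorship ...1....4.2.3.
After op 3 (move_left): buffer="vejcincxcwcgcs" (len 14), cursors c1@3 c4@8 c2@10 c3@12, authorship ...1....4.2.3.
After op 4 (insert('r')): buffer="vejrcincxrcwrcgrcs" (len 18), cursors c1@4 c4@10 c2@13 c3@16, authorship ...11....44.22.33.
Authorship (.=original, N=cursor N): . . . 1 1 . . . . 4 4 . 2 2 . 3 3 .
Index 17: author = original

Answer: original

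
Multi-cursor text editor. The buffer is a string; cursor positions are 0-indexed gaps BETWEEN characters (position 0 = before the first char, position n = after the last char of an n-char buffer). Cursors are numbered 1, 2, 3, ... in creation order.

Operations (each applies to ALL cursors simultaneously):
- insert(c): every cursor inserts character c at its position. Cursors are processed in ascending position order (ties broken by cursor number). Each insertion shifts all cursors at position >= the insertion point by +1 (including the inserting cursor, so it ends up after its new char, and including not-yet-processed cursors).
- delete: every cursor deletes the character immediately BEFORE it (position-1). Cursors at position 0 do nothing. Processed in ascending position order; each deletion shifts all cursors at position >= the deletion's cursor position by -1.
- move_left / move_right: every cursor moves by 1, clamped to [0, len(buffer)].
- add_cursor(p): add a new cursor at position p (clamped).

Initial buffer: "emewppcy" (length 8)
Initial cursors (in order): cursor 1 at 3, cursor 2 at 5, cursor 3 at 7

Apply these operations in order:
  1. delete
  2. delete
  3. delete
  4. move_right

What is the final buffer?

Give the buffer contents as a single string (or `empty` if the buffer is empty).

Answer: y

Derivation:
After op 1 (delete): buffer="emwpy" (len 5), cursors c1@2 c2@3 c3@4, authorship .....
After op 2 (delete): buffer="ey" (len 2), cursors c1@1 c2@1 c3@1, authorship ..
After op 3 (delete): buffer="y" (len 1), cursors c1@0 c2@0 c3@0, authorship .
After op 4 (move_right): buffer="y" (len 1), cursors c1@1 c2@1 c3@1, authorship .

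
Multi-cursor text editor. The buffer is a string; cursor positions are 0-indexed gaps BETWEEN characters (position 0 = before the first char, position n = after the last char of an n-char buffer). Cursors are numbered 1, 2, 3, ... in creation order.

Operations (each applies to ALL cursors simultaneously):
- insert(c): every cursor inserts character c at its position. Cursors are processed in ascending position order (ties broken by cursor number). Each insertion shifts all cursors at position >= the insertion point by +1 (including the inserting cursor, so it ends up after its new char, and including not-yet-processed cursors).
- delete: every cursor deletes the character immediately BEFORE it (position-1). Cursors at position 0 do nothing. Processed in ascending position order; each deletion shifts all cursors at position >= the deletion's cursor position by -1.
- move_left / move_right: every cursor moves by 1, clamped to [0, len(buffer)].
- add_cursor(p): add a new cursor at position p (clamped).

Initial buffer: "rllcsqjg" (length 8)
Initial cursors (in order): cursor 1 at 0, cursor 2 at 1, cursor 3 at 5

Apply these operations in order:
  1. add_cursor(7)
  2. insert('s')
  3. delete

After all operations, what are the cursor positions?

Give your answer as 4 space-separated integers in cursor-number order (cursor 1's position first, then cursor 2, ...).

Answer: 0 1 5 7

Derivation:
After op 1 (add_cursor(7)): buffer="rllcsqjg" (len 8), cursors c1@0 c2@1 c3@5 c4@7, authorship ........
After op 2 (insert('s')): buffer="srsllcssqjsg" (len 12), cursors c1@1 c2@3 c3@8 c4@11, authorship 1.2....3..4.
After op 3 (delete): buffer="rllcsqjg" (len 8), cursors c1@0 c2@1 c3@5 c4@7, authorship ........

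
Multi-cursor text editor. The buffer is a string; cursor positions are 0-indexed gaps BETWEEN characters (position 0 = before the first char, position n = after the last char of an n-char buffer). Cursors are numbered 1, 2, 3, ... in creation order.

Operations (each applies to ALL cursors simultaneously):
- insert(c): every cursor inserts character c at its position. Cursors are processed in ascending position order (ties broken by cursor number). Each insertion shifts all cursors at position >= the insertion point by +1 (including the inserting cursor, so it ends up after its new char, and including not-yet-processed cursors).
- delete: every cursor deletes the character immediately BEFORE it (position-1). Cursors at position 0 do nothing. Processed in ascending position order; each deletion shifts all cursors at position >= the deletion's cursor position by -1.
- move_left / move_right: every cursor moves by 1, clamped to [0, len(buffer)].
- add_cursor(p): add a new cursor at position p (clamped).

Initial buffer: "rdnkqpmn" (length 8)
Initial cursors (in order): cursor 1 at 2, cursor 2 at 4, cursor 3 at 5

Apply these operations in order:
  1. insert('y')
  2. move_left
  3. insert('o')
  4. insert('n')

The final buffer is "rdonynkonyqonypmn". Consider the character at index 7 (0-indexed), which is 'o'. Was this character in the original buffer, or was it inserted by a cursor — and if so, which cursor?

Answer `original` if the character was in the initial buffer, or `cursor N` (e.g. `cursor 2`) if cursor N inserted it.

After op 1 (insert('y')): buffer="rdynkyqypmn" (len 11), cursors c1@3 c2@6 c3@8, authorship ..1..2.3...
After op 2 (move_left): buffer="rdynkyqypmn" (len 11), cursors c1@2 c2@5 c3@7, authorship ..1..2.3...
After op 3 (insert('o')): buffer="rdoynkoyqoypmn" (len 14), cursors c1@3 c2@7 c3@10, authorship ..11..22.33...
After op 4 (insert('n')): buffer="rdonynkonyqonypmn" (len 17), cursors c1@4 c2@9 c3@13, authorship ..111..222.333...
Authorship (.=original, N=cursor N): . . 1 1 1 . . 2 2 2 . 3 3 3 . . .
Index 7: author = 2

Answer: cursor 2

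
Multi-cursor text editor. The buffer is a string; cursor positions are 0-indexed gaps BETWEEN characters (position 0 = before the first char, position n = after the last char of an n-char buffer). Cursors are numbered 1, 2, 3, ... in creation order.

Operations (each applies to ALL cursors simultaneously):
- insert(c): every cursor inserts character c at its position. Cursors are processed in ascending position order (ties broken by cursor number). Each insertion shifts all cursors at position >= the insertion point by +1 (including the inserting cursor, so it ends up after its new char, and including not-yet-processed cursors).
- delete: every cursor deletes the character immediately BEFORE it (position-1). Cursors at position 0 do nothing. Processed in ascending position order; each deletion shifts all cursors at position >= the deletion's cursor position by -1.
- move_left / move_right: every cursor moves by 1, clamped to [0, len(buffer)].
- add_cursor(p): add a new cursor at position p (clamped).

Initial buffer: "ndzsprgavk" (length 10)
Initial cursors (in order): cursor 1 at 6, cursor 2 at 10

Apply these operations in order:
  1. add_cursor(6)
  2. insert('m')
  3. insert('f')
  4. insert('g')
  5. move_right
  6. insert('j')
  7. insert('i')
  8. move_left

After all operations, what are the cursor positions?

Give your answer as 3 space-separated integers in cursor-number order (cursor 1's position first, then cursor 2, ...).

Answer: 16 24 16

Derivation:
After op 1 (add_cursor(6)): buffer="ndzsprgavk" (len 10), cursors c1@6 c3@6 c2@10, authorship ..........
After op 2 (insert('m')): buffer="ndzsprmmgavkm" (len 13), cursors c1@8 c3@8 c2@13, authorship ......13....2
After op 3 (insert('f')): buffer="ndzsprmmffgavkmf" (len 16), cursors c1@10 c3@10 c2@16, authorship ......1313....22
After op 4 (insert('g')): buffer="ndzsprmmffgggavkmfg" (len 19), cursors c1@12 c3@12 c2@19, authorship ......131313....222
After op 5 (move_right): buffer="ndzsprmmffgggavkmfg" (len 19), cursors c1@13 c3@13 c2@19, authorship ......131313....222
After op 6 (insert('j')): buffer="ndzsprmmffgggjjavkmfgj" (len 22), cursors c1@15 c3@15 c2@22, authorship ......131313.13...2222
After op 7 (insert('i')): buffer="ndzsprmmffgggjjiiavkmfgji" (len 25), cursors c1@17 c3@17 c2@25, authorship ......131313.1313...22222
After op 8 (move_left): buffer="ndzsprmmffgggjjiiavkmfgji" (len 25), cursors c1@16 c3@16 c2@24, authorship ......131313.1313...22222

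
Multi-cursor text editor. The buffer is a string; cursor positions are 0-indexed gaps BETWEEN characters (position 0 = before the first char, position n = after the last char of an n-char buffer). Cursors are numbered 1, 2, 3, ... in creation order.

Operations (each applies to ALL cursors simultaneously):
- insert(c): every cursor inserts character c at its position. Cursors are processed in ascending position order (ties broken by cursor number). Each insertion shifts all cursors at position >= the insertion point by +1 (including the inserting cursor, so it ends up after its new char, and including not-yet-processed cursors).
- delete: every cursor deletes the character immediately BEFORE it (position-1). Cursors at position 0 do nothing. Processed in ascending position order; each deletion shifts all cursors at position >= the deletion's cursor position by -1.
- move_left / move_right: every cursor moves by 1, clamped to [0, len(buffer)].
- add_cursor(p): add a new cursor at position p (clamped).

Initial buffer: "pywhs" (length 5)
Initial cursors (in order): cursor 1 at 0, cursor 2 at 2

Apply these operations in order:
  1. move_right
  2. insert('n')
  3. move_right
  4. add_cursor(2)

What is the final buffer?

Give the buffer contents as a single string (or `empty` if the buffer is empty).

Answer: pnywnhs

Derivation:
After op 1 (move_right): buffer="pywhs" (len 5), cursors c1@1 c2@3, authorship .....
After op 2 (insert('n')): buffer="pnywnhs" (len 7), cursors c1@2 c2@5, authorship .1..2..
After op 3 (move_right): buffer="pnywnhs" (len 7), cursors c1@3 c2@6, authorship .1..2..
After op 4 (add_cursor(2)): buffer="pnywnhs" (len 7), cursors c3@2 c1@3 c2@6, authorship .1..2..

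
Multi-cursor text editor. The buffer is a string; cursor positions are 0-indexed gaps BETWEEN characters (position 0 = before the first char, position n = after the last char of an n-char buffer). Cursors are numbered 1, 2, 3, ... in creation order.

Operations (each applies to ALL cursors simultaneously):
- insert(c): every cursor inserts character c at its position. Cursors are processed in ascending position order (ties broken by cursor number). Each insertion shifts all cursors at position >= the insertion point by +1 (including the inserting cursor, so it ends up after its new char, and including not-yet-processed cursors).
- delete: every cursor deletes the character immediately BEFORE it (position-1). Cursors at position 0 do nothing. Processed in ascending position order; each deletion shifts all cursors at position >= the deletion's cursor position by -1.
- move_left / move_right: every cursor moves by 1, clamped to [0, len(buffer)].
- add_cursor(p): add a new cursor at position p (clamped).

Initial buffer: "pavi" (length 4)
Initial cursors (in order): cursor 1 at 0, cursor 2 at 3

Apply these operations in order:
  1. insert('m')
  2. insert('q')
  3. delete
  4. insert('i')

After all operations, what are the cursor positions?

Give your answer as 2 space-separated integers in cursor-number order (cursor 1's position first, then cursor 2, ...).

After op 1 (insert('m')): buffer="mpavmi" (len 6), cursors c1@1 c2@5, authorship 1...2.
After op 2 (insert('q')): buffer="mqpavmqi" (len 8), cursors c1@2 c2@7, authorship 11...22.
After op 3 (delete): buffer="mpavmi" (len 6), cursors c1@1 c2@5, authorship 1...2.
After op 4 (insert('i')): buffer="mipavmii" (len 8), cursors c1@2 c2@7, authorship 11...22.

Answer: 2 7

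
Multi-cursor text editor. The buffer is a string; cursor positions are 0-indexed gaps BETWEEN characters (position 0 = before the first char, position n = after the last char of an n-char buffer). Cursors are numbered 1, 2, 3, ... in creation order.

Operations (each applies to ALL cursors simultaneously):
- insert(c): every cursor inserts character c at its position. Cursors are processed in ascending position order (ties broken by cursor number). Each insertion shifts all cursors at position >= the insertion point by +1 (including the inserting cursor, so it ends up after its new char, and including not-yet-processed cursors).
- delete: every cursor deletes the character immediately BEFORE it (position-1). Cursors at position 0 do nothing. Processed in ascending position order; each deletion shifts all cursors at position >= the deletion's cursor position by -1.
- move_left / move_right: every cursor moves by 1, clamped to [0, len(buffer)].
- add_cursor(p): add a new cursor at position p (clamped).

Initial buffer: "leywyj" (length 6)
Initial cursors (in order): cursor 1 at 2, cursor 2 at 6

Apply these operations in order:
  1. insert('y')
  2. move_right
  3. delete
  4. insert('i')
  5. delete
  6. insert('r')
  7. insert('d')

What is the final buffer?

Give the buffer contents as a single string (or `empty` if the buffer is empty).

After op 1 (insert('y')): buffer="leyywyjy" (len 8), cursors c1@3 c2@8, authorship ..1....2
After op 2 (move_right): buffer="leyywyjy" (len 8), cursors c1@4 c2@8, authorship ..1....2
After op 3 (delete): buffer="leywyj" (len 6), cursors c1@3 c2@6, authorship ..1...
After op 4 (insert('i')): buffer="leyiwyji" (len 8), cursors c1@4 c2@8, authorship ..11...2
After op 5 (delete): buffer="leywyj" (len 6), cursors c1@3 c2@6, authorship ..1...
After op 6 (insert('r')): buffer="leyrwyjr" (len 8), cursors c1@4 c2@8, authorship ..11...2
After op 7 (insert('d')): buffer="leyrdwyjrd" (len 10), cursors c1@5 c2@10, authorship ..111...22

Answer: leyrdwyjrd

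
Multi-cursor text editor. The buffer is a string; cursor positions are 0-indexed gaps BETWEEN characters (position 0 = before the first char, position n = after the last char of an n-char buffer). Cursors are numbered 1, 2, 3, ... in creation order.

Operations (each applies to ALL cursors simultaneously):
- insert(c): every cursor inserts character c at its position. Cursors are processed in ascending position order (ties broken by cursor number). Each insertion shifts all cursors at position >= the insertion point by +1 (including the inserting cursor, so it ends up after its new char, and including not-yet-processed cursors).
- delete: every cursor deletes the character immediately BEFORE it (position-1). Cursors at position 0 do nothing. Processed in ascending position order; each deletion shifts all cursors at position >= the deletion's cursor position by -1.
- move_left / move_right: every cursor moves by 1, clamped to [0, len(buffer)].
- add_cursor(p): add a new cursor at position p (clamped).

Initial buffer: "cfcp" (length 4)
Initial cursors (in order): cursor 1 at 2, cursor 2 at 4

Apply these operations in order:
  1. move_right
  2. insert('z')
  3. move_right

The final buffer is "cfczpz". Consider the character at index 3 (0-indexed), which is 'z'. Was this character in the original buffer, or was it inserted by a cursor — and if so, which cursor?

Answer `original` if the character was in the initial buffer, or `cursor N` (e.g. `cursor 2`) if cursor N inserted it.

After op 1 (move_right): buffer="cfcp" (len 4), cursors c1@3 c2@4, authorship ....
After op 2 (insert('z')): buffer="cfczpz" (len 6), cursors c1@4 c2@6, authorship ...1.2
After op 3 (move_right): buffer="cfczpz" (len 6), cursors c1@5 c2@6, authorship ...1.2
Authorship (.=original, N=cursor N): . . . 1 . 2
Index 3: author = 1

Answer: cursor 1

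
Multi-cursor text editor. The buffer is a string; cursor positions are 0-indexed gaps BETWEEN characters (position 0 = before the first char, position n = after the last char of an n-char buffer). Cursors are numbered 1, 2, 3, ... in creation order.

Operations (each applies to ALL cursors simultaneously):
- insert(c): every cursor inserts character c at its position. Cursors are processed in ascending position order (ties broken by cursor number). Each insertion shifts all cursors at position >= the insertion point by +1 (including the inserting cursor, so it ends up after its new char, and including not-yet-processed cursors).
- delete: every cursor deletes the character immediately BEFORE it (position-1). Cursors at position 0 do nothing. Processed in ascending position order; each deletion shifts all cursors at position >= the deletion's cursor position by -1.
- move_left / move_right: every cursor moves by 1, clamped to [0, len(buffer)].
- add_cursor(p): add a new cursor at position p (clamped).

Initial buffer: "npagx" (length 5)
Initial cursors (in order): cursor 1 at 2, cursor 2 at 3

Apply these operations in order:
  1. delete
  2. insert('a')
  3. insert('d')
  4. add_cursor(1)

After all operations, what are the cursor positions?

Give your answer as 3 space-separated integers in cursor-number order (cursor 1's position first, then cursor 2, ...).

After op 1 (delete): buffer="ngx" (len 3), cursors c1@1 c2@1, authorship ...
After op 2 (insert('a')): buffer="naagx" (len 5), cursors c1@3 c2@3, authorship .12..
After op 3 (insert('d')): buffer="naaddgx" (len 7), cursors c1@5 c2@5, authorship .1212..
After op 4 (add_cursor(1)): buffer="naaddgx" (len 7), cursors c3@1 c1@5 c2@5, authorship .1212..

Answer: 5 5 1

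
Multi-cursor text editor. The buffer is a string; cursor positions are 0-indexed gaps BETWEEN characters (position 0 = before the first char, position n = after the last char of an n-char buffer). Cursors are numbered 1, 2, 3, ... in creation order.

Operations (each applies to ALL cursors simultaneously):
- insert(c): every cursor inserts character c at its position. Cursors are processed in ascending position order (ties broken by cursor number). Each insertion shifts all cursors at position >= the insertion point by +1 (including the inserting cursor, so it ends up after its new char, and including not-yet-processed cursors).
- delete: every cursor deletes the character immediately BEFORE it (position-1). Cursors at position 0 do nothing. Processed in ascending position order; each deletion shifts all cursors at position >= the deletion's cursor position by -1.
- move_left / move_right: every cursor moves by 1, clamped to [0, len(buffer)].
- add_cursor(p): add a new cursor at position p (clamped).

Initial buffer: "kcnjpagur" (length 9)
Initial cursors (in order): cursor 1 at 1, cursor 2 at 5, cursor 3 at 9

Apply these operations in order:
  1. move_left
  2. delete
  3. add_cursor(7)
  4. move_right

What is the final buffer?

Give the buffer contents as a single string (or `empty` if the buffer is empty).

After op 1 (move_left): buffer="kcnjpagur" (len 9), cursors c1@0 c2@4 c3@8, authorship .........
After op 2 (delete): buffer="kcnpagr" (len 7), cursors c1@0 c2@3 c3@6, authorship .......
After op 3 (add_cursor(7)): buffer="kcnpagr" (len 7), cursors c1@0 c2@3 c3@6 c4@7, authorship .......
After op 4 (move_right): buffer="kcnpagr" (len 7), cursors c1@1 c2@4 c3@7 c4@7, authorship .......

Answer: kcnpagr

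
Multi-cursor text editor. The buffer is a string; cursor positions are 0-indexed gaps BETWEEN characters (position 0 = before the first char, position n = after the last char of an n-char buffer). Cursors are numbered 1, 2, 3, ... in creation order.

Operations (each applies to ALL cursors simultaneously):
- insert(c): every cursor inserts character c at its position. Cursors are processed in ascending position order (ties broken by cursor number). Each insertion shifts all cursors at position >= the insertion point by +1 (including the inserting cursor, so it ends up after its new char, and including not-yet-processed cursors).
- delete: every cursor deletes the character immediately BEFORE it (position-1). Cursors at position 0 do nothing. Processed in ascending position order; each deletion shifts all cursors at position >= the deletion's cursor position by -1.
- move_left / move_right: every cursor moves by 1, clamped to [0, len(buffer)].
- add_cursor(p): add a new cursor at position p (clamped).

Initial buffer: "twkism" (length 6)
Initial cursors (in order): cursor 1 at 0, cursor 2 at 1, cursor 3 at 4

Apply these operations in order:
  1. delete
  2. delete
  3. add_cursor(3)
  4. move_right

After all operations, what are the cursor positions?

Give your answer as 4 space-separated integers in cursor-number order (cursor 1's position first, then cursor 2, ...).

After op 1 (delete): buffer="wksm" (len 4), cursors c1@0 c2@0 c3@2, authorship ....
After op 2 (delete): buffer="wsm" (len 3), cursors c1@0 c2@0 c3@1, authorship ...
After op 3 (add_cursor(3)): buffer="wsm" (len 3), cursors c1@0 c2@0 c3@1 c4@3, authorship ...
After op 4 (move_right): buffer="wsm" (len 3), cursors c1@1 c2@1 c3@2 c4@3, authorship ...

Answer: 1 1 2 3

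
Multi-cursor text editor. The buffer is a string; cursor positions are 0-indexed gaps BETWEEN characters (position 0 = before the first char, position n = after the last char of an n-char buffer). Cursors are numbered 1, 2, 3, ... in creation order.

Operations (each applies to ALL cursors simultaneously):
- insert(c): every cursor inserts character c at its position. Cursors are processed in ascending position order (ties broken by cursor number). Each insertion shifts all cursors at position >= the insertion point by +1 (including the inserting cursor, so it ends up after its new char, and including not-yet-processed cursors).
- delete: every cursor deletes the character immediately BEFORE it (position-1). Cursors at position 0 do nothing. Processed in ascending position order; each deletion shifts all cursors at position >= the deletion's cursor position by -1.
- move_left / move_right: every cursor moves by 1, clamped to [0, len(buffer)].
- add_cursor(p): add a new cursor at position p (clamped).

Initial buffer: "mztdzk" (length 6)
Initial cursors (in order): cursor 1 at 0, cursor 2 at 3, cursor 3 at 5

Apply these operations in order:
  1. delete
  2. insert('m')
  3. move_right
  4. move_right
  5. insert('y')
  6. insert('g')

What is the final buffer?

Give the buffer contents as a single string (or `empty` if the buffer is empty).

Answer: mmzygmdmygkyg

Derivation:
After op 1 (delete): buffer="mzdk" (len 4), cursors c1@0 c2@2 c3@3, authorship ....
After op 2 (insert('m')): buffer="mmzmdmk" (len 7), cursors c1@1 c2@4 c3@6, authorship 1..2.3.
After op 3 (move_right): buffer="mmzmdmk" (len 7), cursors c1@2 c2@5 c3@7, authorship 1..2.3.
After op 4 (move_right): buffer="mmzmdmk" (len 7), cursors c1@3 c2@6 c3@7, authorship 1..2.3.
After op 5 (insert('y')): buffer="mmzymdmyky" (len 10), cursors c1@4 c2@8 c3@10, authorship 1..12.32.3
After op 6 (insert('g')): buffer="mmzygmdmygkyg" (len 13), cursors c1@5 c2@10 c3@13, authorship 1..112.322.33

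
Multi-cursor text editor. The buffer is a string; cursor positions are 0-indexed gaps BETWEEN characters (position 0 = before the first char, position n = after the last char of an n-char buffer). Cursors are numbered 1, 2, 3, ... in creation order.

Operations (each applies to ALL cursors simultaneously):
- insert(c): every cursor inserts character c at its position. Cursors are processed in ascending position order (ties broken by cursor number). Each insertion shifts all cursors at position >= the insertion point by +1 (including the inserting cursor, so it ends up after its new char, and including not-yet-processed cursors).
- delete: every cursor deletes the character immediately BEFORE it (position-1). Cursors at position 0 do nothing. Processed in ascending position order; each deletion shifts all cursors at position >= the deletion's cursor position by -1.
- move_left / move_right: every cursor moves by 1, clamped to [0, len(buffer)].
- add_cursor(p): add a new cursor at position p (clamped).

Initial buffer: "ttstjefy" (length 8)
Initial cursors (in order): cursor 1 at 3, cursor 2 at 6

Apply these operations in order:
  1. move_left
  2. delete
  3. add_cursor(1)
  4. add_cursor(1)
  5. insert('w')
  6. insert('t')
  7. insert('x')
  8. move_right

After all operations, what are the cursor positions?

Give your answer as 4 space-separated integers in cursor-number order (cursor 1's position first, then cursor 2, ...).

Answer: 11 16 11 11

Derivation:
After op 1 (move_left): buffer="ttstjefy" (len 8), cursors c1@2 c2@5, authorship ........
After op 2 (delete): buffer="tstefy" (len 6), cursors c1@1 c2@3, authorship ......
After op 3 (add_cursor(1)): buffer="tstefy" (len 6), cursors c1@1 c3@1 c2@3, authorship ......
After op 4 (add_cursor(1)): buffer="tstefy" (len 6), cursors c1@1 c3@1 c4@1 c2@3, authorship ......
After op 5 (insert('w')): buffer="twwwstwefy" (len 10), cursors c1@4 c3@4 c4@4 c2@7, authorship .134..2...
After op 6 (insert('t')): buffer="twwwtttstwtefy" (len 14), cursors c1@7 c3@7 c4@7 c2@11, authorship .134134..22...
After op 7 (insert('x')): buffer="twwwtttxxxstwtxefy" (len 18), cursors c1@10 c3@10 c4@10 c2@15, authorship .134134134..222...
After op 8 (move_right): buffer="twwwtttxxxstwtxefy" (len 18), cursors c1@11 c3@11 c4@11 c2@16, authorship .134134134..222...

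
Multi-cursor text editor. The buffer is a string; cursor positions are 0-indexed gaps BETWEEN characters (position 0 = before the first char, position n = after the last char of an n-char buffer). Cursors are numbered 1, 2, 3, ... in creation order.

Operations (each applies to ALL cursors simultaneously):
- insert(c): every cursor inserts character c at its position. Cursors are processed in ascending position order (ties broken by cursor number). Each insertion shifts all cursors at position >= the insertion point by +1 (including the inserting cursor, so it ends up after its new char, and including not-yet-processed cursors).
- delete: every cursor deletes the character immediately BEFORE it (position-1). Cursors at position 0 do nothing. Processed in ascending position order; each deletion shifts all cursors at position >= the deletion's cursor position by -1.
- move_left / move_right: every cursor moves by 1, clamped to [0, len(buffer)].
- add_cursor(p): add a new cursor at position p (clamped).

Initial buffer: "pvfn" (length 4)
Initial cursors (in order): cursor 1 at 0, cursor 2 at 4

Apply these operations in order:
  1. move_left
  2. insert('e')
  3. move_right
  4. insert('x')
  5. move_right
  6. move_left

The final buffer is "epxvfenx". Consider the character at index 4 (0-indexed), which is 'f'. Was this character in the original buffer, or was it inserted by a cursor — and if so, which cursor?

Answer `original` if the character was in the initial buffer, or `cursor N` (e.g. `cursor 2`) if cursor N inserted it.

After op 1 (move_left): buffer="pvfn" (len 4), cursors c1@0 c2@3, authorship ....
After op 2 (insert('e')): buffer="epvfen" (len 6), cursors c1@1 c2@5, authorship 1...2.
After op 3 (move_right): buffer="epvfen" (len 6), cursors c1@2 c2@6, authorship 1...2.
After op 4 (insert('x')): buffer="epxvfenx" (len 8), cursors c1@3 c2@8, authorship 1.1..2.2
After op 5 (move_right): buffer="epxvfenx" (len 8), cursors c1@4 c2@8, authorship 1.1..2.2
After op 6 (move_left): buffer="epxvfenx" (len 8), cursors c1@3 c2@7, authorship 1.1..2.2
Authorship (.=original, N=cursor N): 1 . 1 . . 2 . 2
Index 4: author = original

Answer: original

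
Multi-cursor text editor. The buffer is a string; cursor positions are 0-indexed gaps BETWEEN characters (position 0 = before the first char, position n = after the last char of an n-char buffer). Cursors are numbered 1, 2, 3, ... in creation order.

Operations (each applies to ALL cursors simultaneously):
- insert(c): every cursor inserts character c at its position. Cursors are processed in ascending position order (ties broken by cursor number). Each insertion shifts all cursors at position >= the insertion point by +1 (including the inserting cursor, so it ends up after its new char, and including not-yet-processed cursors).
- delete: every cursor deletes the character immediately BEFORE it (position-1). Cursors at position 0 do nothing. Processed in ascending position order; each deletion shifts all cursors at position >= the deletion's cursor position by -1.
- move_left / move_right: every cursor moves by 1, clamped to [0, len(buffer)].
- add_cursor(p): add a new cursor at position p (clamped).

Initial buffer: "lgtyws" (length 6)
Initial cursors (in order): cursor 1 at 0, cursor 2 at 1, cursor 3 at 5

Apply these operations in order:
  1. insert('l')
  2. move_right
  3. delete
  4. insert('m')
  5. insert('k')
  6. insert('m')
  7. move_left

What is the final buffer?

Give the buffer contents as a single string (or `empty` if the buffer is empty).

After op 1 (insert('l')): buffer="lllgtywls" (len 9), cursors c1@1 c2@3 c3@8, authorship 1.2....3.
After op 2 (move_right): buffer="lllgtywls" (len 9), cursors c1@2 c2@4 c3@9, authorship 1.2....3.
After op 3 (delete): buffer="lltywl" (len 6), cursors c1@1 c2@2 c3@6, authorship 12...3
After op 4 (insert('m')): buffer="lmlmtywlm" (len 9), cursors c1@2 c2@4 c3@9, authorship 1122...33
After op 5 (insert('k')): buffer="lmklmktywlmk" (len 12), cursors c1@3 c2@6 c3@12, authorship 111222...333
After op 6 (insert('m')): buffer="lmkmlmkmtywlmkm" (len 15), cursors c1@4 c2@8 c3@15, authorship 11112222...3333
After op 7 (move_left): buffer="lmkmlmkmtywlmkm" (len 15), cursors c1@3 c2@7 c3@14, authorship 11112222...3333

Answer: lmkmlmkmtywlmkm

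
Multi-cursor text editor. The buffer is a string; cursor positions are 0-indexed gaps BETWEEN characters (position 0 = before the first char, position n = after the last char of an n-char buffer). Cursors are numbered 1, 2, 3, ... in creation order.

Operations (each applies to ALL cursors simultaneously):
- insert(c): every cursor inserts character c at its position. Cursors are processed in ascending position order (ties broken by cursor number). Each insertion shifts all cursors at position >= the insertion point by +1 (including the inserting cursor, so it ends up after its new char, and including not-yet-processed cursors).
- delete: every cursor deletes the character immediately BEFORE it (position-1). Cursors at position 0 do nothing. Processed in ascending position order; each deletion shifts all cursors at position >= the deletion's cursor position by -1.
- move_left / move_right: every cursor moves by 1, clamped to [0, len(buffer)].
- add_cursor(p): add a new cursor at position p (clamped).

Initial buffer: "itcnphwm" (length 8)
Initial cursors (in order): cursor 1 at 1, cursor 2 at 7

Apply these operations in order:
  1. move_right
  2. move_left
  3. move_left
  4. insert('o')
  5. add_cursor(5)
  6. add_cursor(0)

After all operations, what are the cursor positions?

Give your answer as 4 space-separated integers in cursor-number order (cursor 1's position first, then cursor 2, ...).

After op 1 (move_right): buffer="itcnphwm" (len 8), cursors c1@2 c2@8, authorship ........
After op 2 (move_left): buffer="itcnphwm" (len 8), cursors c1@1 c2@7, authorship ........
After op 3 (move_left): buffer="itcnphwm" (len 8), cursors c1@0 c2@6, authorship ........
After op 4 (insert('o')): buffer="oitcnphowm" (len 10), cursors c1@1 c2@8, authorship 1......2..
After op 5 (add_cursor(5)): buffer="oitcnphowm" (len 10), cursors c1@1 c3@5 c2@8, authorship 1......2..
After op 6 (add_cursor(0)): buffer="oitcnphowm" (len 10), cursors c4@0 c1@1 c3@5 c2@8, authorship 1......2..

Answer: 1 8 5 0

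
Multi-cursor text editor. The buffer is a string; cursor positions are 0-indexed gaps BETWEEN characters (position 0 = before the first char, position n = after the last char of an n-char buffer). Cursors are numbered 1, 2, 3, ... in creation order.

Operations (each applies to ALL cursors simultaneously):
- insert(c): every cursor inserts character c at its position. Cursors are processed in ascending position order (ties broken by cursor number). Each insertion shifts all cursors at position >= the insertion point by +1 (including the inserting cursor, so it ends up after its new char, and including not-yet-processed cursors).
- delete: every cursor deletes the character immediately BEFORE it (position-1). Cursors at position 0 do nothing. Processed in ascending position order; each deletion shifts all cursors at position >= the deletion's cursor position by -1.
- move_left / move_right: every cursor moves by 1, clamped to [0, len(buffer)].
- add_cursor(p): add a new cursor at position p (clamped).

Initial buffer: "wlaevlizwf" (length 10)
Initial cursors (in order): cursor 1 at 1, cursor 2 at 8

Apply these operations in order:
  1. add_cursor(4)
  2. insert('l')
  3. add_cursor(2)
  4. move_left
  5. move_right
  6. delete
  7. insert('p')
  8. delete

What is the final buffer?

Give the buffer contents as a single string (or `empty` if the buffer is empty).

After op 1 (add_cursor(4)): buffer="wlaevlizwf" (len 10), cursors c1@1 c3@4 c2@8, authorship ..........
After op 2 (insert('l')): buffer="wllaelvlizlwf" (len 13), cursors c1@2 c3@6 c2@11, authorship .1...3....2..
After op 3 (add_cursor(2)): buffer="wllaelvlizlwf" (len 13), cursors c1@2 c4@2 c3@6 c2@11, authorship .1...3....2..
After op 4 (move_left): buffer="wllaelvlizlwf" (len 13), cursors c1@1 c4@1 c3@5 c2@10, authorship .1...3....2..
After op 5 (move_right): buffer="wllaelvlizlwf" (len 13), cursors c1@2 c4@2 c3@6 c2@11, authorship .1...3....2..
After op 6 (delete): buffer="laevlizwf" (len 9), cursors c1@0 c4@0 c3@3 c2@7, authorship .........
After op 7 (insert('p')): buffer="pplaepvlizpwf" (len 13), cursors c1@2 c4@2 c3@6 c2@11, authorship 14...3....2..
After op 8 (delete): buffer="laevlizwf" (len 9), cursors c1@0 c4@0 c3@3 c2@7, authorship .........

Answer: laevlizwf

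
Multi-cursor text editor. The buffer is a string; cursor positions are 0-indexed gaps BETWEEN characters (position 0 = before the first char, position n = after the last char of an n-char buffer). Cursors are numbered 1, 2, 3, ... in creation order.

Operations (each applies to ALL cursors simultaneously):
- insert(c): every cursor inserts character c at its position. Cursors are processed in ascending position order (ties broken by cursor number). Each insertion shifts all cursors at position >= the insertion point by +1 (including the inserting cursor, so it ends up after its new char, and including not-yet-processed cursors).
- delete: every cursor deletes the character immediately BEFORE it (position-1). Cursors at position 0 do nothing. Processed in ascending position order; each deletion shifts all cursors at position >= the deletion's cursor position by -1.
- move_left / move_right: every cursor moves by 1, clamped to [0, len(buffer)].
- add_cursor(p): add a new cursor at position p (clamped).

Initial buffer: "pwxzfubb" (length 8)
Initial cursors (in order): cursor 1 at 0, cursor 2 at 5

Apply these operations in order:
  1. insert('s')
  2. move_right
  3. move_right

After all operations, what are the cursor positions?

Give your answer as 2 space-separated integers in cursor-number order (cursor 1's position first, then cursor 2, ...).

Answer: 3 9

Derivation:
After op 1 (insert('s')): buffer="spwxzfsubb" (len 10), cursors c1@1 c2@7, authorship 1.....2...
After op 2 (move_right): buffer="spwxzfsubb" (len 10), cursors c1@2 c2@8, authorship 1.....2...
After op 3 (move_right): buffer="spwxzfsubb" (len 10), cursors c1@3 c2@9, authorship 1.....2...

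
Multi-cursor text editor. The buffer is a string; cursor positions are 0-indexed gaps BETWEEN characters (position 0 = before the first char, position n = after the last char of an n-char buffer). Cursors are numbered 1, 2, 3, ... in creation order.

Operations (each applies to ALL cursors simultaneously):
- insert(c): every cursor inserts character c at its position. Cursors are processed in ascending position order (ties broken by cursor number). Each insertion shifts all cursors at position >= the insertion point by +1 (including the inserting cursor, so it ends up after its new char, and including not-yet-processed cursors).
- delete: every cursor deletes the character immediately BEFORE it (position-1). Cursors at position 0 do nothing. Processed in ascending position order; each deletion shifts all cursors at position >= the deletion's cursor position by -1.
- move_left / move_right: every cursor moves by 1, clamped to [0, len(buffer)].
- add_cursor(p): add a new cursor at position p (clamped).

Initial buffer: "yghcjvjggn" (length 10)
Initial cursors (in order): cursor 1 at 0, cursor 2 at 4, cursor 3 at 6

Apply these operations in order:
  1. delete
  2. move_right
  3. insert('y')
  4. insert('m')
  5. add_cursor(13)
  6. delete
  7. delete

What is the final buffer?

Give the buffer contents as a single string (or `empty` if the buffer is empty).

After op 1 (delete): buffer="yghjjggn" (len 8), cursors c1@0 c2@3 c3@4, authorship ........
After op 2 (move_right): buffer="yghjjggn" (len 8), cursors c1@1 c2@4 c3@5, authorship ........
After op 3 (insert('y')): buffer="yyghjyjyggn" (len 11), cursors c1@2 c2@6 c3@8, authorship .1...2.3...
After op 4 (insert('m')): buffer="yymghjymjymggn" (len 14), cursors c1@3 c2@8 c3@11, authorship .11...22.33...
After op 5 (add_cursor(13)): buffer="yymghjymjymggn" (len 14), cursors c1@3 c2@8 c3@11 c4@13, authorship .11...22.33...
After op 6 (delete): buffer="yyghjyjygn" (len 10), cursors c1@2 c2@6 c3@8 c4@9, authorship .1...2.3..
After op 7 (delete): buffer="yghjjn" (len 6), cursors c1@1 c2@4 c3@5 c4@5, authorship ......

Answer: yghjjn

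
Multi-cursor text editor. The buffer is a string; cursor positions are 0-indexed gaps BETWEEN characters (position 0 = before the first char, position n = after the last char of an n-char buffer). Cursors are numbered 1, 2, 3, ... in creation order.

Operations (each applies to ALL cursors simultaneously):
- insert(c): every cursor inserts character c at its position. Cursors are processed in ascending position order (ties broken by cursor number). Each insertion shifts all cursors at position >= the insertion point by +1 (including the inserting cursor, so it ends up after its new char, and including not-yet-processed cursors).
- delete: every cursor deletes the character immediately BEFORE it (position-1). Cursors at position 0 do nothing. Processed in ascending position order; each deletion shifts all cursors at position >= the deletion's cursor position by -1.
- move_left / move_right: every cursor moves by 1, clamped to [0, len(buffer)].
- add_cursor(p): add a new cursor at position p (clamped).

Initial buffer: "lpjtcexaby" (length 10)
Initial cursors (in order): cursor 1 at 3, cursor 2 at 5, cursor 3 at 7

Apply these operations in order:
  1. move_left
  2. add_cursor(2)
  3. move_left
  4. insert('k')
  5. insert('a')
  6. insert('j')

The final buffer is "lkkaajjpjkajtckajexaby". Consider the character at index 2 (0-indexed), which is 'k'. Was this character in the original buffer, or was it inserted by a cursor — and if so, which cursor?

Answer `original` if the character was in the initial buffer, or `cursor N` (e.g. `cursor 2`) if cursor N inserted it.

Answer: cursor 4

Derivation:
After op 1 (move_left): buffer="lpjtcexaby" (len 10), cursors c1@2 c2@4 c3@6, authorship ..........
After op 2 (add_cursor(2)): buffer="lpjtcexaby" (len 10), cursors c1@2 c4@2 c2@4 c3@6, authorship ..........
After op 3 (move_left): buffer="lpjtcexaby" (len 10), cursors c1@1 c4@1 c2@3 c3@5, authorship ..........
After op 4 (insert('k')): buffer="lkkpjktckexaby" (len 14), cursors c1@3 c4@3 c2@6 c3@9, authorship .14..2..3.....
After op 5 (insert('a')): buffer="lkkaapjkatckaexaby" (len 18), cursors c1@5 c4@5 c2@9 c3@13, authorship .1414..22..33.....
After op 6 (insert('j')): buffer="lkkaajjpjkajtckajexaby" (len 22), cursors c1@7 c4@7 c2@12 c3@17, authorship .141414..222..333.....
Authorship (.=original, N=cursor N): . 1 4 1 4 1 4 . . 2 2 2 . . 3 3 3 . . . . .
Index 2: author = 4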